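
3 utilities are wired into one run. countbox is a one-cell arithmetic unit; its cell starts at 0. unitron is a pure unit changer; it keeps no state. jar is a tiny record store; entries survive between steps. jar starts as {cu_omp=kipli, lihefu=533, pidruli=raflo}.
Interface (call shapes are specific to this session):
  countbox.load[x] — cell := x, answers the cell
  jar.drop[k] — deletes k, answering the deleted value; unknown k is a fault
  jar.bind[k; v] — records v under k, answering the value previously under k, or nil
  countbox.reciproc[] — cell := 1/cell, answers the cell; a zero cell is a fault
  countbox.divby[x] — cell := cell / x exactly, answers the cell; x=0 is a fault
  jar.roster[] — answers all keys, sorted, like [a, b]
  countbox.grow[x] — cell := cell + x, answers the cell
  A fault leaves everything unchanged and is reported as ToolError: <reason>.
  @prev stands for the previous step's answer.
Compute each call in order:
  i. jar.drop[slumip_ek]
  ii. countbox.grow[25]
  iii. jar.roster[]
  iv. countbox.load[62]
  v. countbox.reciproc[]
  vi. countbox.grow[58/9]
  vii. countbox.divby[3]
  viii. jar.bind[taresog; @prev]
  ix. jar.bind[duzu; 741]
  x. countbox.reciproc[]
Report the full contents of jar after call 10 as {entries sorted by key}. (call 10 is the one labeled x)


Answer: {cu_omp=kipli, duzu=741, lihefu=533, pidruli=raflo, taresog=3605/1674}

Derivation:
Act: drop[k=slumip_ek]
Obs: ToolError: no such key slumip_ek
Act: grow[x=25]
Obs: 25
Act: roster[]
Obs: [cu_omp, lihefu, pidruli]
Act: load[x=62]
Obs: 62
Act: reciproc[]
Obs: 1/62
Act: grow[x=58/9]
Obs: 3605/558
Act: divby[x=3]
Obs: 3605/1674
Act: bind[k=taresog; v=@prev]
Obs: nil
Act: bind[k=duzu; v=741]
Obs: nil
Act: reciproc[]
Obs: 1674/3605


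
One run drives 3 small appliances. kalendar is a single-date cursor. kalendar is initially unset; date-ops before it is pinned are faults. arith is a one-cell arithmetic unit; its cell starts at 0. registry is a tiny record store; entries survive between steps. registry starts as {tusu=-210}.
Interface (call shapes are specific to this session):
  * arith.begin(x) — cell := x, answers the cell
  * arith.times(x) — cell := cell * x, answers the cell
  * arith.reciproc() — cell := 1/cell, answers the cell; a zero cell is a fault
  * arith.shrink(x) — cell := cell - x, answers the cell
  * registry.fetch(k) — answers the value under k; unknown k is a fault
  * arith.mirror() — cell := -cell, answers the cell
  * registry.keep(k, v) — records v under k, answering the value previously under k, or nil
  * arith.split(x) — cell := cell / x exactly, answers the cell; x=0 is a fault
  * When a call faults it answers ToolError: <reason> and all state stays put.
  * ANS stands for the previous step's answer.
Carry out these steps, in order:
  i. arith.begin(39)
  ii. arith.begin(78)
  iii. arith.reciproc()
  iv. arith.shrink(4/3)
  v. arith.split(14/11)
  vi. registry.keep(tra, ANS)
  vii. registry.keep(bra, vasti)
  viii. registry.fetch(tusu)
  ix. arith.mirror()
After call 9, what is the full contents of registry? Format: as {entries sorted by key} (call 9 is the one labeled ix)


Answer: {bra=vasti, tra=-1133/1092, tusu=-210}

Derivation:
Then arith.begin on x: 39, and get 39.
I invoke arith.begin on x: 78, and observe 78.
Next I call arith.reciproc(), which returns 1/78.
Using arith.shrink on x: 4/3: -103/78.
Calling arith.split on x: 14/11, → -1133/1092.
Then registry.keep on k: tra, v: ANS, and observe nil.
I use registry.keep on k: bra, v: vasti, and observe nil.
Calling registry.fetch on k: tusu, — result: -210.
I invoke arith.mirror(), giving 1133/1092.


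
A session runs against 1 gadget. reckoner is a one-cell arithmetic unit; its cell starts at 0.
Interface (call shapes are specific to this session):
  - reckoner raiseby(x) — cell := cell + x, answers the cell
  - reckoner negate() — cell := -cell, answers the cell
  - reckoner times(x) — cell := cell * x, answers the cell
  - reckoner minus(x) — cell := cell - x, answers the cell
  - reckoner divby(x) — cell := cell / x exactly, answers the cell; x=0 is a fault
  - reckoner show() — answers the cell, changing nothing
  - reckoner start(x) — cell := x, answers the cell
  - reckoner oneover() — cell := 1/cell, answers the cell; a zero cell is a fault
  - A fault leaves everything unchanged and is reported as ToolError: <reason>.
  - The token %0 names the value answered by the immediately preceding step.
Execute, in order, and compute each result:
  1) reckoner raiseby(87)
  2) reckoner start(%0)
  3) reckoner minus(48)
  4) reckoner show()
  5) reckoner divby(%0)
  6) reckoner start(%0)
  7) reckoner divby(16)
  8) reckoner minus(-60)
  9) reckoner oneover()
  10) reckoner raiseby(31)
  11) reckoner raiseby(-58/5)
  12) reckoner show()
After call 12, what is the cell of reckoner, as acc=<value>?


==> reckoner raiseby(x: 87)
<== 87
==> reckoner start(x: %0)
<== 87
==> reckoner minus(x: 48)
<== 39
==> reckoner show()
<== 39
==> reckoner divby(x: %0)
<== 1
==> reckoner start(x: %0)
<== 1
==> reckoner divby(x: 16)
<== 1/16
==> reckoner minus(x: -60)
<== 961/16
==> reckoner oneover()
<== 16/961
==> reckoner raiseby(x: 31)
<== 29807/961
==> reckoner raiseby(x: -58/5)
<== 93297/4805
==> reckoner show()
<== 93297/4805

Answer: acc=93297/4805


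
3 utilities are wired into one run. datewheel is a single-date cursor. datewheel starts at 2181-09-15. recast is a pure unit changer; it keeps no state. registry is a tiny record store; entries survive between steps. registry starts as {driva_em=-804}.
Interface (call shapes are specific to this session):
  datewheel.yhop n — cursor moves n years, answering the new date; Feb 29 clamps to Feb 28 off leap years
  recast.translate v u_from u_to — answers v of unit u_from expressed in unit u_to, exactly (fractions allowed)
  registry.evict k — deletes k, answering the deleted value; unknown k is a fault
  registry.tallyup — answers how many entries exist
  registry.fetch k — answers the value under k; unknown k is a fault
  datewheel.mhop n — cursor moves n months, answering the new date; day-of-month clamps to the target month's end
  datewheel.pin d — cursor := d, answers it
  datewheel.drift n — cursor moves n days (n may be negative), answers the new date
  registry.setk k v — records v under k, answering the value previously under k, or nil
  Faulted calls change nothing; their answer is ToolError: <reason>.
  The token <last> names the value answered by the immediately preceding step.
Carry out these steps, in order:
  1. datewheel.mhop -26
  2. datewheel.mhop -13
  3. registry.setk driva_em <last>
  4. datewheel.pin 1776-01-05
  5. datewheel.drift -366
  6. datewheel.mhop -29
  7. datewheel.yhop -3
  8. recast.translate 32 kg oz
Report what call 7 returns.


// datewheel.mhop(n='-26') -> 2179-07-15
// datewheel.mhop(n='-13') -> 2178-06-15
// registry.setk(k='driva_em', v='<last>') -> -804
// datewheel.pin(d='1776-01-05') -> 1776-01-05
// datewheel.drift(n='-366') -> 1775-01-04
// datewheel.mhop(n='-29') -> 1772-08-04
// datewheel.yhop(n='-3') -> 1769-08-04
// recast.translate(v='32', u_from='kg', u_to='oz') -> 51200000000/45359237

Answer: 1769-08-04


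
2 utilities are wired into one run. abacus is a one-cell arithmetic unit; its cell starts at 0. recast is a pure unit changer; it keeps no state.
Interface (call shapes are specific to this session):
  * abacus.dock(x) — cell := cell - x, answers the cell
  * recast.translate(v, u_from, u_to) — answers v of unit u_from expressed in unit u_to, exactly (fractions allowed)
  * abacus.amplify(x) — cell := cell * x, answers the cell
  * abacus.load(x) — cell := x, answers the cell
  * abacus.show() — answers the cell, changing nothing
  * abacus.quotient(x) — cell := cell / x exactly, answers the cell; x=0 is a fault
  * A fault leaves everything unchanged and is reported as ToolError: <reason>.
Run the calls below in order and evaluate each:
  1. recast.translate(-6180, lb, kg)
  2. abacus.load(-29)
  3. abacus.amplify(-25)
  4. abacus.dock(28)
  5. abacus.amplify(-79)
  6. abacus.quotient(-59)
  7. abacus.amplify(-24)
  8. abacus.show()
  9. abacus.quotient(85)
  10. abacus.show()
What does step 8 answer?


Answer: -1321512/59

Derivation:
Now I run recast.translate(v→-6180, u_from→lb, u_to→kg), — result: -14016004233/5000000.
Invoking abacus.load(x→-29), which returns -29.
Invoking abacus.amplify(x→-25), and observe 725.
Now I run abacus.dock(x→28), which returns 697.
Calling abacus.amplify(x→-79), yielding -55063.
Invoking abacus.quotient(x→-59), which returns 55063/59.
I call abacus.amplify(x→-24), which returns -1321512/59.
Using abacus.show(), and observe -1321512/59.
I use abacus.quotient(x→85), which returns -77736/295.
Then abacus.show(), → -77736/295.


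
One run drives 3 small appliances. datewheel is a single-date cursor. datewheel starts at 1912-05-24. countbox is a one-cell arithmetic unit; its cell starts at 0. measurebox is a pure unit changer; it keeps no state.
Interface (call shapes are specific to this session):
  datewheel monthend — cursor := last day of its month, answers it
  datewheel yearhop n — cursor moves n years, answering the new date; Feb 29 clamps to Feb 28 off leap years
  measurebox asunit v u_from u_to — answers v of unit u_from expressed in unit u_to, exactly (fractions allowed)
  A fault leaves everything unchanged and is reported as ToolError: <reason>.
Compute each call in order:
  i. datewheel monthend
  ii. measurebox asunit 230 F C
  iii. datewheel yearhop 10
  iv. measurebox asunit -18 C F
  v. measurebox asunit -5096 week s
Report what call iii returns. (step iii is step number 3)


Answer: 1922-05-31

Derivation:
→ datewheel monthend()
← 1912-05-31
→ measurebox asunit(230, F, C)
← 110
→ datewheel yearhop(10)
← 1922-05-31
→ measurebox asunit(-18, C, F)
← -2/5
→ measurebox asunit(-5096, week, s)
← -3082060800


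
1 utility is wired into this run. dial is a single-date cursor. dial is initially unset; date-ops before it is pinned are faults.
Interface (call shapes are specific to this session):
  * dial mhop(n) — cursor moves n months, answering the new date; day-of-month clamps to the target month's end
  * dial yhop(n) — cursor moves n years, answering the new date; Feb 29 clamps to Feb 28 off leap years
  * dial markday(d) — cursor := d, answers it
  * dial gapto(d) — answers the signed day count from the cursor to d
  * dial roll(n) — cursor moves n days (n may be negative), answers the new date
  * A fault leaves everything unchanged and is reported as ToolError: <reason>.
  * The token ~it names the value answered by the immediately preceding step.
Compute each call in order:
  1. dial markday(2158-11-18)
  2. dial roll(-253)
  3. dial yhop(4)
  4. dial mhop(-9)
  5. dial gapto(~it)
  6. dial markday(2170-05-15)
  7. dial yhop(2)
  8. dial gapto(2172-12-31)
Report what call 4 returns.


Answer: 2161-06-10

Derivation:
I try dial markday(d→2158-11-18), and get 2158-11-18.
Then dial roll(n→-253), which returns 2158-03-10.
Next I call dial yhop(n→4), → 2162-03-10.
I try dial mhop(n→-9), and observe 2161-06-10.
I try dial gapto(d→~it), — result: 0.
I call dial markday(d→2170-05-15), which returns 2170-05-15.
I use dial yhop(n→2), giving 2172-05-15.
I call dial gapto(d→2172-12-31), and see 230.


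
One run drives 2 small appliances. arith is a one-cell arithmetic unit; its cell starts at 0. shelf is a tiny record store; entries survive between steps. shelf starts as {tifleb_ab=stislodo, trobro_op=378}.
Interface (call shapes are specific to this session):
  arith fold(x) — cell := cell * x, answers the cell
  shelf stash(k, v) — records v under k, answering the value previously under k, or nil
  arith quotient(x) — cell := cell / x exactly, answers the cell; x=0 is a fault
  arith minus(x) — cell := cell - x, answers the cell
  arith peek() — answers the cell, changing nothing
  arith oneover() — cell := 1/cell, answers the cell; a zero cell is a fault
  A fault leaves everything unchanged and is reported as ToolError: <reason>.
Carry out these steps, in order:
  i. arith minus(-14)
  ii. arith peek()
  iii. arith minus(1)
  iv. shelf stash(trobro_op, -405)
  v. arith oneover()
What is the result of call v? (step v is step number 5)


Do: arith minus[-14]
See: 14
Do: arith peek[]
See: 14
Do: arith minus[1]
See: 13
Do: shelf stash[trobro_op; -405]
See: 378
Do: arith oneover[]
See: 1/13

Answer: 1/13


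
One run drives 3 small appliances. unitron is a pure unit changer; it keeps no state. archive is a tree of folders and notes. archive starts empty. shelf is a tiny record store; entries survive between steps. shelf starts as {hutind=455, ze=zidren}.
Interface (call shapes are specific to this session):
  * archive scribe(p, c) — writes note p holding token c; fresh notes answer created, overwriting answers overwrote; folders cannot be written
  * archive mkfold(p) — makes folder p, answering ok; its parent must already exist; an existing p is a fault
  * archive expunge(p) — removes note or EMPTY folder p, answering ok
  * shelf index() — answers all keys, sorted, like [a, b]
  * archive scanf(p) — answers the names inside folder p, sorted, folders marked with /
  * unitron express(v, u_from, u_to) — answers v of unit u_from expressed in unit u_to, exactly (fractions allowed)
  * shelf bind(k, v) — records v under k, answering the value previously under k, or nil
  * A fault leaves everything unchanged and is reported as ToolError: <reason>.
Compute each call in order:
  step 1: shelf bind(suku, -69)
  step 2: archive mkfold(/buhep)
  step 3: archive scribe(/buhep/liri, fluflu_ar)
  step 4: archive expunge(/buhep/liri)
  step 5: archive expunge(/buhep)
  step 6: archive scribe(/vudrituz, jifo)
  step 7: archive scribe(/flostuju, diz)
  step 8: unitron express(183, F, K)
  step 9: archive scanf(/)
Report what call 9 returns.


I invoke shelf bind with k→suku, v→-69, giving nil.
Then archive mkfold with p→/buhep, and observe ok.
Then archive scribe with p→/buhep/liri, c→fluflu_ar, which returns created.
I use archive expunge with p→/buhep/liri: ok.
I run archive expunge with p→/buhep, giving ok.
Using archive scribe with p→/vudrituz, c→jifo, giving created.
Then archive scribe with p→/flostuju, c→diz, — result: created.
Calling unitron express with v→183, u_from→F, u_to→K, and observe 64267/180.
Now I run archive scanf with p→/, which returns [flostuju, vudrituz].

Answer: [flostuju, vudrituz]


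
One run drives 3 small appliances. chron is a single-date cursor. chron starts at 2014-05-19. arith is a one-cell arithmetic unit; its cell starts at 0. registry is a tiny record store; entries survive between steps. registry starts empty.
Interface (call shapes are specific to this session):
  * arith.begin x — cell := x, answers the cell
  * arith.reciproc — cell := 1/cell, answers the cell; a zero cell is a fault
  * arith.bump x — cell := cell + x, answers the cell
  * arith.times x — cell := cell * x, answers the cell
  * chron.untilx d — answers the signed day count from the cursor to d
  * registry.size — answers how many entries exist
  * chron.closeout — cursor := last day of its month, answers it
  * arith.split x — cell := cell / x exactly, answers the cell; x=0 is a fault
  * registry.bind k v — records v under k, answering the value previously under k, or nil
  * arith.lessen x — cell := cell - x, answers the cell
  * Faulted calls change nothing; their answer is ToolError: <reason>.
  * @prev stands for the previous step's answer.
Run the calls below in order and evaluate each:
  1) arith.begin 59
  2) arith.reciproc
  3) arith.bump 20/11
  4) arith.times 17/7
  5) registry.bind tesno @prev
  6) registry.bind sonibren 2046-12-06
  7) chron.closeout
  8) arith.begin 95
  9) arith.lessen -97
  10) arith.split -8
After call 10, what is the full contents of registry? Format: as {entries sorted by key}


Answer: {sonibren=2046-12-06, tesno=20247/4543}

Derivation:
I call arith.begin with x→59, and get 59.
I try arith.reciproc(), → 1/59.
I try arith.bump with x→20/11, yielding 1191/649.
Now I run arith.times with x→17/7, yielding 20247/4543.
Invoking registry.bind with k→tesno, v→@prev: nil.
I call registry.bind with k→sonibren, v→2046-12-06, and observe nil.
I call chron.closeout(), and get 2014-05-31.
Invoking arith.begin with x→95, and get 95.
Calling arith.lessen with x→-97, yielding 192.
I use arith.split with x→-8, and get -24.


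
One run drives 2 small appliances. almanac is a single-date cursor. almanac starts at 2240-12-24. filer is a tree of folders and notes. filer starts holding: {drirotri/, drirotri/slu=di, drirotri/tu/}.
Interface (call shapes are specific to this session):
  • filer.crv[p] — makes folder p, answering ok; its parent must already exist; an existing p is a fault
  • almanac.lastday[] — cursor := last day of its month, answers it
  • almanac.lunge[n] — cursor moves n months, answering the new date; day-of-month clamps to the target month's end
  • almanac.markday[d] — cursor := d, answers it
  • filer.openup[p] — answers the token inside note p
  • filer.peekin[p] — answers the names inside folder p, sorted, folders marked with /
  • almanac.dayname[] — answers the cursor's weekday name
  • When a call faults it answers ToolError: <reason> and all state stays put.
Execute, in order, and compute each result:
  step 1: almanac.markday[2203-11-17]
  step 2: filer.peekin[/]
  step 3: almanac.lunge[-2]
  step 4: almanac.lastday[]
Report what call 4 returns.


Answer: 2203-09-30

Derivation:
Act: almanac.markday[2203-11-17]
Obs: 2203-11-17
Act: filer.peekin[/]
Obs: [drirotri/]
Act: almanac.lunge[-2]
Obs: 2203-09-17
Act: almanac.lastday[]
Obs: 2203-09-30


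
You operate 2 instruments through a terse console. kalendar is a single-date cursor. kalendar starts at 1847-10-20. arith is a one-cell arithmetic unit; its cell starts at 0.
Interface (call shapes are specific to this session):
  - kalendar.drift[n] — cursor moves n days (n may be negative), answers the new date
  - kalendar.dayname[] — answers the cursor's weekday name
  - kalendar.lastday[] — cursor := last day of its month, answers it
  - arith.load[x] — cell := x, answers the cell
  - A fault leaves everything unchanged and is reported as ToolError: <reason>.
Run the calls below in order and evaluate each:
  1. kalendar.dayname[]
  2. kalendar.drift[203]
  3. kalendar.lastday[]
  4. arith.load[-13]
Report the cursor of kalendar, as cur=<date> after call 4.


I use kalendar.dayname(), and get Wednesday.
Now I run kalendar.drift(n: 203): 1848-05-10.
Using kalendar.lastday(), and see 1848-05-31.
I run arith.load(x: -13), giving -13.

Answer: cur=1848-05-31


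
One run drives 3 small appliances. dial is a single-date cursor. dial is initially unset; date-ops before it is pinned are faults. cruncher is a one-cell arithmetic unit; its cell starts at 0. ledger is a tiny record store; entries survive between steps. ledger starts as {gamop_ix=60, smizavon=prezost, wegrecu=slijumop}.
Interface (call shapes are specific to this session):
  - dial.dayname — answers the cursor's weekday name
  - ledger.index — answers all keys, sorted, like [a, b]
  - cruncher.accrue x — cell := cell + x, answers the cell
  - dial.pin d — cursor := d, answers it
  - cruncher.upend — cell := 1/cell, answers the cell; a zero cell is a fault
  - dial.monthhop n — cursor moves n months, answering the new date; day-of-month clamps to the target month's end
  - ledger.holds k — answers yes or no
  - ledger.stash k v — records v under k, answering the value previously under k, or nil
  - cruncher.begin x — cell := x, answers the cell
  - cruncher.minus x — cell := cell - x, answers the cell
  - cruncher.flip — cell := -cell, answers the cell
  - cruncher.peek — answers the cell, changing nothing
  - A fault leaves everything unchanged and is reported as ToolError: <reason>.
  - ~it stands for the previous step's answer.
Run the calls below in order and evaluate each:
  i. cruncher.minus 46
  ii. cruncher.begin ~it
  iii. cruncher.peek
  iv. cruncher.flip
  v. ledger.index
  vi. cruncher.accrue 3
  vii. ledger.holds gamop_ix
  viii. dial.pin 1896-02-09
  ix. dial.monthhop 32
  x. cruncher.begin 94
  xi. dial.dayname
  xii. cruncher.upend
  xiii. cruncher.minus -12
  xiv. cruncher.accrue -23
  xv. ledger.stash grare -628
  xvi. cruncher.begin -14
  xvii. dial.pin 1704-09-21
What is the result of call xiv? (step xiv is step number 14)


Answer: -1033/94

Derivation:
>> minus(x='46')
<< -46
>> begin(x='~it')
<< -46
>> peek()
<< -46
>> flip()
<< 46
>> index()
<< [gamop_ix, smizavon, wegrecu]
>> accrue(x='3')
<< 49
>> holds(k='gamop_ix')
<< yes
>> pin(d='1896-02-09')
<< 1896-02-09
>> monthhop(n='32')
<< 1898-10-09
>> begin(x='94')
<< 94
>> dayname()
<< Sunday
>> upend()
<< 1/94
>> minus(x='-12')
<< 1129/94
>> accrue(x='-23')
<< -1033/94
>> stash(k='grare', v='-628')
<< nil
>> begin(x='-14')
<< -14
>> pin(d='1704-09-21')
<< 1704-09-21


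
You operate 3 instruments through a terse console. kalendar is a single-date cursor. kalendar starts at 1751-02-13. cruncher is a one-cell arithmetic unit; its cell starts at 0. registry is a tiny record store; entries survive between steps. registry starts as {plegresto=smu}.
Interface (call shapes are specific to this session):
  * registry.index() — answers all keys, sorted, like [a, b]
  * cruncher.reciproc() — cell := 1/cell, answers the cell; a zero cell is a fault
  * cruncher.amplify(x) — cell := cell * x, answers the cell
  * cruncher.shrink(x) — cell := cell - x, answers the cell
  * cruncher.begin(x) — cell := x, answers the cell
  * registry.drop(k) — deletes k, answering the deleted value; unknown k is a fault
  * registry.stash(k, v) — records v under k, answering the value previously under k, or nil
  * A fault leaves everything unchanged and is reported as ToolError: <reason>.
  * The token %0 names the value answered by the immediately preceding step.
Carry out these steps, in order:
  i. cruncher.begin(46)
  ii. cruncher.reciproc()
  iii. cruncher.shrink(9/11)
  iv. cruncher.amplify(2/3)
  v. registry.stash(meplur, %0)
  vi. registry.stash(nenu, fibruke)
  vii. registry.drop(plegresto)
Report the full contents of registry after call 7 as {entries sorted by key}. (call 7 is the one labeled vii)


→ cruncher.begin(x='46')
← 46
→ cruncher.reciproc()
← 1/46
→ cruncher.shrink(x='9/11')
← -403/506
→ cruncher.amplify(x='2/3')
← -403/759
→ registry.stash(k='meplur', v='%0')
← nil
→ registry.stash(k='nenu', v='fibruke')
← nil
→ registry.drop(k='plegresto')
← smu

Answer: {meplur=-403/759, nenu=fibruke}


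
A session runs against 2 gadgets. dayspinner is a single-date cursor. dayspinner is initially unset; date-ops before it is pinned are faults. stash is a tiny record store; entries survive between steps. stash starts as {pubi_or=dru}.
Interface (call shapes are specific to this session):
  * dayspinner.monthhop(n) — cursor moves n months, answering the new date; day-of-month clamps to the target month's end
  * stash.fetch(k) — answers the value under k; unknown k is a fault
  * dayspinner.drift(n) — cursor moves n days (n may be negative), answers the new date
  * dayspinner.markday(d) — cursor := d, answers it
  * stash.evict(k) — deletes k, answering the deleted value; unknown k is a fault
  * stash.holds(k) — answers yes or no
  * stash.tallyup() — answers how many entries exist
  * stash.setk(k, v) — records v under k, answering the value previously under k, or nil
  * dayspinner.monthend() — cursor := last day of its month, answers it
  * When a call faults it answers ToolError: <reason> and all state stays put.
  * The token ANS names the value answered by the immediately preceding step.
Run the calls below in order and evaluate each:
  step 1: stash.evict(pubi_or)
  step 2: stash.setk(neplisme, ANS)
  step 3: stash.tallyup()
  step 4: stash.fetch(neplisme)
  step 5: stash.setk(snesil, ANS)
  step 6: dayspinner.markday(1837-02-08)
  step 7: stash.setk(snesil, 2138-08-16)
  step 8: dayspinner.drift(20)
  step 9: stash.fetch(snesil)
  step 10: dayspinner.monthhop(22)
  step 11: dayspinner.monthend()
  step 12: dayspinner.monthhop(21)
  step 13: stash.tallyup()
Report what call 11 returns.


Act: stash.evict[pubi_or]
Obs: dru
Act: stash.setk[neplisme; ANS]
Obs: nil
Act: stash.tallyup[]
Obs: 1
Act: stash.fetch[neplisme]
Obs: dru
Act: stash.setk[snesil; ANS]
Obs: nil
Act: dayspinner.markday[1837-02-08]
Obs: 1837-02-08
Act: stash.setk[snesil; 2138-08-16]
Obs: dru
Act: dayspinner.drift[20]
Obs: 1837-02-28
Act: stash.fetch[snesil]
Obs: 2138-08-16
Act: dayspinner.monthhop[22]
Obs: 1838-12-28
Act: dayspinner.monthend[]
Obs: 1838-12-31
Act: dayspinner.monthhop[21]
Obs: 1840-09-30
Act: stash.tallyup[]
Obs: 2

Answer: 1838-12-31


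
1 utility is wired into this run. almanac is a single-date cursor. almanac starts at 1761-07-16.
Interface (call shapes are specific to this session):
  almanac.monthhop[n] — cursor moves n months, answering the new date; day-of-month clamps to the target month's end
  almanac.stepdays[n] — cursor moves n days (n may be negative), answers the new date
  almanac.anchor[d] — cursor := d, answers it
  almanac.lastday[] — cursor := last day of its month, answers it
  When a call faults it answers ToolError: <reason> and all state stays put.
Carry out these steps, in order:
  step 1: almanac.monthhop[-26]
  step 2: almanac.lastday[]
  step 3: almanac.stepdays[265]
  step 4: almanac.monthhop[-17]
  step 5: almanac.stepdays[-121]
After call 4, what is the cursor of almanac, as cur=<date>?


Answer: cur=1758-09-20

Derivation:
>> almanac.monthhop(n='-26')
<< 1759-05-16
>> almanac.lastday()
<< 1759-05-31
>> almanac.stepdays(n='265')
<< 1760-02-20
>> almanac.monthhop(n='-17')
<< 1758-09-20
>> almanac.stepdays(n='-121')
<< 1758-05-22


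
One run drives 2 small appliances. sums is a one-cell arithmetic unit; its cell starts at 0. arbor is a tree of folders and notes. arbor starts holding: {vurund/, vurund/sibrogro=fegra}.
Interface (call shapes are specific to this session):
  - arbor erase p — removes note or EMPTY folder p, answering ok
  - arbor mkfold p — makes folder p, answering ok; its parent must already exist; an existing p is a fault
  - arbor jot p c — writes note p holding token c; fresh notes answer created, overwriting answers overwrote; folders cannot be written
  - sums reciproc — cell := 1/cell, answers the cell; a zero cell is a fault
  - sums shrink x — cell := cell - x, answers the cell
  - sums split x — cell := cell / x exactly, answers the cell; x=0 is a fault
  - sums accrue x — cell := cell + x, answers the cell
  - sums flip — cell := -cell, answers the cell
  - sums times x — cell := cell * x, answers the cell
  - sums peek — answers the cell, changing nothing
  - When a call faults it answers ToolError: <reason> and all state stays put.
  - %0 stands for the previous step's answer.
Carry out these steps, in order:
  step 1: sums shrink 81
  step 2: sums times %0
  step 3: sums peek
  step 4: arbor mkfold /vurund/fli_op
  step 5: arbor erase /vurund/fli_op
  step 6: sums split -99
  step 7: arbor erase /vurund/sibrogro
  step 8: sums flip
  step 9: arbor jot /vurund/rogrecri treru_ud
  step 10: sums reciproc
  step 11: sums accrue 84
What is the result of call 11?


Using sums shrink using x→81, and see -81.
Then sums times using x→%0: 6561.
Now I run sums peek(), giving 6561.
Now I run arbor mkfold using p→/vurund/fli_op, which returns ok.
Invoking arbor erase using p→/vurund/fli_op, — result: ok.
I call sums split using x→-99, yielding -729/11.
I run arbor erase using p→/vurund/sibrogro, and get ok.
I invoke sums flip(), → 729/11.
I try arbor jot using p→/vurund/rogrecri, c→treru_ud, and see created.
Calling sums reciproc(), → 11/729.
I use sums accrue using x→84, and get 61247/729.

Answer: 61247/729


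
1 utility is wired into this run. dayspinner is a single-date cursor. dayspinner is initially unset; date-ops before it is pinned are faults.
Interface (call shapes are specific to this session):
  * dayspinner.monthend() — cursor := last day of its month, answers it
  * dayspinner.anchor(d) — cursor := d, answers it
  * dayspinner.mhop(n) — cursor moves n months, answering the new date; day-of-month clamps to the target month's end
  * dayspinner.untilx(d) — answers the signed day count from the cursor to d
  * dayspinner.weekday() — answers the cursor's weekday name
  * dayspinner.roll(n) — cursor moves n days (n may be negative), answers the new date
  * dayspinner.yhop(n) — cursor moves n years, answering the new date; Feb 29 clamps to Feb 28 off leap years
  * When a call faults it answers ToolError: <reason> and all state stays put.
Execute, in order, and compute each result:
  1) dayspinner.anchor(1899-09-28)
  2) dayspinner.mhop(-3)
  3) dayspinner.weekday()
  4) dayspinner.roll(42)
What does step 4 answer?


Answer: 1899-08-09

Derivation:
Do: dayspinner.anchor[d→1899-09-28]
See: 1899-09-28
Do: dayspinner.mhop[n→-3]
See: 1899-06-28
Do: dayspinner.weekday[]
See: Wednesday
Do: dayspinner.roll[n→42]
See: 1899-08-09


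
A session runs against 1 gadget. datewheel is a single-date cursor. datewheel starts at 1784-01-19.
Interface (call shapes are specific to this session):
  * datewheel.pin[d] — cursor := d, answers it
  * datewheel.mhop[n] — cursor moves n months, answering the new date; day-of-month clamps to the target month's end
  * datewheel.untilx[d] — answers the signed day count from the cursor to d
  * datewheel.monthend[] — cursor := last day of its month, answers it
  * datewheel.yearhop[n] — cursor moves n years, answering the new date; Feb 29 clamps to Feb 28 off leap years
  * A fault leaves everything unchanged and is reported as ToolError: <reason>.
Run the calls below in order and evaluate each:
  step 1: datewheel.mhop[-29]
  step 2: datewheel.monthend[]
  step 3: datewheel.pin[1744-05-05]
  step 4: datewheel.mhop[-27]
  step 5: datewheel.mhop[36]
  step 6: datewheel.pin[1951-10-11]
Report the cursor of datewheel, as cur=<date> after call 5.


·→ mhop(n: -29)
·← 1781-08-19
·→ monthend()
·← 1781-08-31
·→ pin(d: 1744-05-05)
·← 1744-05-05
·→ mhop(n: -27)
·← 1742-02-05
·→ mhop(n: 36)
·← 1745-02-05
·→ pin(d: 1951-10-11)
·← 1951-10-11

Answer: cur=1745-02-05


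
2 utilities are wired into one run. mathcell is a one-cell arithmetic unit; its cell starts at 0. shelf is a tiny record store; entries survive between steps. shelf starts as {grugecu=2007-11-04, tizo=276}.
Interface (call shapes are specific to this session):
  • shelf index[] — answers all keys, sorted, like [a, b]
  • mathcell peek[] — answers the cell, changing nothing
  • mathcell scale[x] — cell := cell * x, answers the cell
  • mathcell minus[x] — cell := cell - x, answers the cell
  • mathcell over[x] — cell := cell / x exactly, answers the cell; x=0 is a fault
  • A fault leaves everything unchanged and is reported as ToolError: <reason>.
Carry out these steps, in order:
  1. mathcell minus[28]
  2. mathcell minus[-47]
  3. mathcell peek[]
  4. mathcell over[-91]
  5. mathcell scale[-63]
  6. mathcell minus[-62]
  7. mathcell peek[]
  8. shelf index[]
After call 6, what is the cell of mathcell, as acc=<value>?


>> mathcell minus(x: 28)
<< -28
>> mathcell minus(x: -47)
<< 19
>> mathcell peek()
<< 19
>> mathcell over(x: -91)
<< -19/91
>> mathcell scale(x: -63)
<< 171/13
>> mathcell minus(x: -62)
<< 977/13
>> mathcell peek()
<< 977/13
>> shelf index()
<< [grugecu, tizo]

Answer: acc=977/13


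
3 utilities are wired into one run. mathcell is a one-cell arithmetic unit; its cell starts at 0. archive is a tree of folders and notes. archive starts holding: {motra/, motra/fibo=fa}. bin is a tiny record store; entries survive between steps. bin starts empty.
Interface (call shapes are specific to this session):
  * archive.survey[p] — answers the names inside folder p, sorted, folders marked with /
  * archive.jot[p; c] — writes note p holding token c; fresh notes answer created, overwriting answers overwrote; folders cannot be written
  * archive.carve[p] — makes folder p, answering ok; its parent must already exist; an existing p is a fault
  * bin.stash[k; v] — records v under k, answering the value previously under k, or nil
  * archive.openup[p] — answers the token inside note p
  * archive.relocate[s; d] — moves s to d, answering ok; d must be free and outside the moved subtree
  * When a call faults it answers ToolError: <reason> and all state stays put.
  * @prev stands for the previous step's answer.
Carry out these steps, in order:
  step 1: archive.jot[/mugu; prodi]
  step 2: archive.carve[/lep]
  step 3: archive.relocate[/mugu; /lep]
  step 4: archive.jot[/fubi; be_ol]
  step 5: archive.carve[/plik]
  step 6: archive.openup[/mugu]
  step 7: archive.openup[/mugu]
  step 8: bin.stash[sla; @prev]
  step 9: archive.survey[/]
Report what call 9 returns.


Do: archive.jot[p=/mugu; c=prodi]
See: created
Do: archive.carve[p=/lep]
See: ok
Do: archive.relocate[s=/mugu; d=/lep]
See: ToolError: exists
Do: archive.jot[p=/fubi; c=be_ol]
See: created
Do: archive.carve[p=/plik]
See: ok
Do: archive.openup[p=/mugu]
See: prodi
Do: archive.openup[p=/mugu]
See: prodi
Do: bin.stash[k=sla; v=@prev]
See: nil
Do: archive.survey[p=/]
See: [fubi, lep/, motra/, mugu, plik/]

Answer: [fubi, lep/, motra/, mugu, plik/]


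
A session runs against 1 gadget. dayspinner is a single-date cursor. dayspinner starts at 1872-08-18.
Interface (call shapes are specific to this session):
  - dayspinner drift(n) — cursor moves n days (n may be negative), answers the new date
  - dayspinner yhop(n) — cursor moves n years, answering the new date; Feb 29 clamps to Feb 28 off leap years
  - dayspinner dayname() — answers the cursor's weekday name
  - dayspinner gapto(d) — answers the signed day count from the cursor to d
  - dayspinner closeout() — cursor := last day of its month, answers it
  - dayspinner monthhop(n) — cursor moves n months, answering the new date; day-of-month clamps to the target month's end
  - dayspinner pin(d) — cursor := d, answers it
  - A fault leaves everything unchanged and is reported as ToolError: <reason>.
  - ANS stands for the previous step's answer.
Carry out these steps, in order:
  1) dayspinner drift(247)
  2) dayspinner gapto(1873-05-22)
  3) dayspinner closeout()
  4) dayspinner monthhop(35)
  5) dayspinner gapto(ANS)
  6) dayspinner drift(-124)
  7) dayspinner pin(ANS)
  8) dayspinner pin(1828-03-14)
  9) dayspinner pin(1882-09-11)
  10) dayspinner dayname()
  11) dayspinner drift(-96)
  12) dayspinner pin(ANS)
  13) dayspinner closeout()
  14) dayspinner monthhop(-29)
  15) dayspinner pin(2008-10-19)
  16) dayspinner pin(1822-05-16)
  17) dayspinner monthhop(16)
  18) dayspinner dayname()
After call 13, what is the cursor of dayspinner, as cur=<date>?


Answer: cur=1882-06-30

Derivation:
I invoke dayspinner drift with n: 247, yielding 1873-04-22.
I run dayspinner gapto with d: 1873-05-22, — result: 30.
Now I run dayspinner closeout, which returns 1873-04-30.
I try dayspinner monthhop with n: 35, yielding 1876-03-30.
I run dayspinner gapto with d: ANS, — result: 0.
Using dayspinner drift with n: -124: 1875-11-27.
I call dayspinner pin with d: ANS, and get 1875-11-27.
I use dayspinner pin with d: 1828-03-14, and get 1828-03-14.
Using dayspinner pin with d: 1882-09-11, giving 1882-09-11.
I try dayspinner dayname, which returns Monday.
Invoking dayspinner drift with n: -96, — result: 1882-06-07.
I invoke dayspinner pin with d: ANS, and see 1882-06-07.
Calling dayspinner closeout(), yielding 1882-06-30.
Using dayspinner monthhop with n: -29, and see 1880-01-30.
Next I call dayspinner pin with d: 2008-10-19, and get 2008-10-19.
Then dayspinner pin with d: 1822-05-16, and observe 1822-05-16.
I try dayspinner monthhop with n: 16, and see 1823-09-16.
I use dayspinner dayname(), which returns Tuesday.


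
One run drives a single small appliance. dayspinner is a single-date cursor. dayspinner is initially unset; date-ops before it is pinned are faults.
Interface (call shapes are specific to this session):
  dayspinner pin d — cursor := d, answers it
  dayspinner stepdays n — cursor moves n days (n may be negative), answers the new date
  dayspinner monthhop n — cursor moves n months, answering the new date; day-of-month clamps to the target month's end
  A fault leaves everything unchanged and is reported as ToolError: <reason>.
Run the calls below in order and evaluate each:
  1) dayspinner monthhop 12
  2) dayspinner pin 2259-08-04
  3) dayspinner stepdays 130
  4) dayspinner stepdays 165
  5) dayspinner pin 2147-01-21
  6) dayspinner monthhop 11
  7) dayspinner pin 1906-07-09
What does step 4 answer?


Answer: 2260-05-25

Derivation:
// 1. dayspinner monthhop(n='12') ~> ToolError: no date set
// 2. dayspinner pin(d='2259-08-04') ~> 2259-08-04
// 3. dayspinner stepdays(n='130') ~> 2259-12-12
// 4. dayspinner stepdays(n='165') ~> 2260-05-25
// 5. dayspinner pin(d='2147-01-21') ~> 2147-01-21
// 6. dayspinner monthhop(n='11') ~> 2147-12-21
// 7. dayspinner pin(d='1906-07-09') ~> 1906-07-09


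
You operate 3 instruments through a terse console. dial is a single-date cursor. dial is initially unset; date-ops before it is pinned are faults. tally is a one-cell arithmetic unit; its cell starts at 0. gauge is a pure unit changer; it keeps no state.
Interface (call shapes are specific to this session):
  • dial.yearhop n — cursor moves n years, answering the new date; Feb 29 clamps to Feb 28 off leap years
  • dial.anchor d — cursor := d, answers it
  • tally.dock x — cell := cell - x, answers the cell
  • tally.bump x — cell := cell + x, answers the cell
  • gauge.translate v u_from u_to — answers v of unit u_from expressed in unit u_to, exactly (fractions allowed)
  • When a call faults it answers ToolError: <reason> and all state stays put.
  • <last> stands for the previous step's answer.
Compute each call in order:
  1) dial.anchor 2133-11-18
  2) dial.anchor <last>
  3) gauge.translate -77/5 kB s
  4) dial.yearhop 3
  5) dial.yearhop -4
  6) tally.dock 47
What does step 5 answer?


I call dial.anchor(2133-11-18), and get 2133-11-18.
Next I call dial.anchor(<last>), and get 2133-11-18.
Now I run gauge.translate(-77/5, kB, s), and see ToolError: incompatible units.
I try dial.yearhop(3), and see 2136-11-18.
Then dial.yearhop(-4): 2132-11-18.
I try tally.dock(47), and observe -47.

Answer: 2132-11-18


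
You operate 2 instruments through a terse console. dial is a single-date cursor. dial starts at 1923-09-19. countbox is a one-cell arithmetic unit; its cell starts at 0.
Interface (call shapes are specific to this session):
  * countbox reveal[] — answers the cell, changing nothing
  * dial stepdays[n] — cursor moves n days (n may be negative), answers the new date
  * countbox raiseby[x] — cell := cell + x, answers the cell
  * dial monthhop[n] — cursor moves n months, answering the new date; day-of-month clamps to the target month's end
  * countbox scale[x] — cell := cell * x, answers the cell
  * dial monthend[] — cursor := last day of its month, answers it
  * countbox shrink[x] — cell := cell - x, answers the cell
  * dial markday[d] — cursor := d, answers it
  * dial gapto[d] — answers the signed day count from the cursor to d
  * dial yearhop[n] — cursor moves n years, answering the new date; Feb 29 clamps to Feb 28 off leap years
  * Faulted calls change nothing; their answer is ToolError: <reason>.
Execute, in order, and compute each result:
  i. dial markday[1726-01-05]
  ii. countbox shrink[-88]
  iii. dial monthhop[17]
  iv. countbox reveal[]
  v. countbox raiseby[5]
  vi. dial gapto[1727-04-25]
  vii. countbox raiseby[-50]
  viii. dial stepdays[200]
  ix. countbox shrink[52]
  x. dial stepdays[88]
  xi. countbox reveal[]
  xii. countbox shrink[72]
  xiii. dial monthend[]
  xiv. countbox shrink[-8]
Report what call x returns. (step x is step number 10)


-> dial markday(1726-01-05)
<- 1726-01-05
-> countbox shrink(-88)
<- 88
-> dial monthhop(17)
<- 1727-06-05
-> countbox reveal()
<- 88
-> countbox raiseby(5)
<- 93
-> dial gapto(1727-04-25)
<- -41
-> countbox raiseby(-50)
<- 43
-> dial stepdays(200)
<- 1727-12-22
-> countbox shrink(52)
<- -9
-> dial stepdays(88)
<- 1728-03-19
-> countbox reveal()
<- -9
-> countbox shrink(72)
<- -81
-> dial monthend()
<- 1728-03-31
-> countbox shrink(-8)
<- -73

Answer: 1728-03-19
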